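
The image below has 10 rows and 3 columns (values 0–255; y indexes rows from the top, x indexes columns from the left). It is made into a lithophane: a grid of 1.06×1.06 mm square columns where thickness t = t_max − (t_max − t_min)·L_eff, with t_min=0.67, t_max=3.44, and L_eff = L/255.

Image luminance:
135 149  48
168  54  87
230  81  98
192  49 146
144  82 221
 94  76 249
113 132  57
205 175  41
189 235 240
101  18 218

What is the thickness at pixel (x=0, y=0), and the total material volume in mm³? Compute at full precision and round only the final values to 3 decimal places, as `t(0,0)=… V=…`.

span = t_max - t_min = 3.44 - 0.67 = 2.770
L(0,0) = 135, L_eff = 135/255 = 0.529412
t(0,0) = 3.44 - 2.770·0.529412 = 1.974
Σt over all 10·3 pixels = 1516121/25500 ≈ 59.4557255
V = pitch²·Σt = 1.06²·1516121/25500 = 66.804

t(0,0)=1.974 V=66.804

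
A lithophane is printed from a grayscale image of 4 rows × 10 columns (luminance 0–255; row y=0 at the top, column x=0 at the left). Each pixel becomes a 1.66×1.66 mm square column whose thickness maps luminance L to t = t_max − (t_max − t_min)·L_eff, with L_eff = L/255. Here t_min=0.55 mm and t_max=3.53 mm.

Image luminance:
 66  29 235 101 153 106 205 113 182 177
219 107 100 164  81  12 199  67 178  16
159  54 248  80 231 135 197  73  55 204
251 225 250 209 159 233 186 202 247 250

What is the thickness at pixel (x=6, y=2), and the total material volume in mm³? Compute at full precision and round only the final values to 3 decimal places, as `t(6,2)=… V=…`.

t(6,2)=1.228 V=190.787

span = t_max - t_min = 3.53 - 0.55 = 2.980
L(6,2) = 197, L_eff = 197/255 = 0.772549
t(6,2) = 3.53 - 2.980·0.772549 = 1.228
Σt over all 4·10 pixels = 441379/6375 ≈ 69.2359216
V = pitch²·Σt = 1.66²·441379/6375 = 190.787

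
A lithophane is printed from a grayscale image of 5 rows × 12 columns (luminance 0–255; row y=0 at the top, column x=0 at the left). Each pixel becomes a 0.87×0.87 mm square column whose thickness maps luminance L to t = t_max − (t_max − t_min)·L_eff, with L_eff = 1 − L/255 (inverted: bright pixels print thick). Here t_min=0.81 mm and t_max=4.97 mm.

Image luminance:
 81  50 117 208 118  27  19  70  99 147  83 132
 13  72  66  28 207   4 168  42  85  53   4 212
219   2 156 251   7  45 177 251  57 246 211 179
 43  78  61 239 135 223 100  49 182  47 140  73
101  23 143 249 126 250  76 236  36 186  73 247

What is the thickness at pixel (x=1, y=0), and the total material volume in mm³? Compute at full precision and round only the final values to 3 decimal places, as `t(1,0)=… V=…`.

span = t_max - t_min = 4.97 - 0.81 = 4.160
L(1,0) = 50, L_eff = 1 - 50/255 = 0.803922 (inverted)
t(1,0) = 4.97 - 4.160·0.803922 = 1.626
Σt over all 5·12 pixels = 1040113/6375 ≈ 163.1549804
V = pitch²·Σt = 0.87²·1040113/6375 = 123.492

t(1,0)=1.626 V=123.492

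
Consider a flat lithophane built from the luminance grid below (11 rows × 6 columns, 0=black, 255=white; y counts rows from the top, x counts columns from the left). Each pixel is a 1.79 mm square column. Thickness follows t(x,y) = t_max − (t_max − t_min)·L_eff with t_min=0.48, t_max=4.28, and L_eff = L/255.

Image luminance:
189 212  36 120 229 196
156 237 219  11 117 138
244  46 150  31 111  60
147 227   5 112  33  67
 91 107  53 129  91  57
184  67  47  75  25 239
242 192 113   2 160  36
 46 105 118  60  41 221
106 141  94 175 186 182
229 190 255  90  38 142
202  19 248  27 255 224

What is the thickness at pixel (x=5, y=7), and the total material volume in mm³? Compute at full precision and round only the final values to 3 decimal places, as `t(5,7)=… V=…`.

span = t_max - t_min = 4.28 - 0.48 = 3.800
L(5,7) = 221, L_eff = 221/255 = 0.866667
t(5,7) = 4.28 - 3.800·0.866667 = 0.987
Σt over all 11·6 pixels = 66873/425 ≈ 157.3482353
V = pitch²·Σt = 1.79²·66873/425 = 504.159

t(5,7)=0.987 V=504.159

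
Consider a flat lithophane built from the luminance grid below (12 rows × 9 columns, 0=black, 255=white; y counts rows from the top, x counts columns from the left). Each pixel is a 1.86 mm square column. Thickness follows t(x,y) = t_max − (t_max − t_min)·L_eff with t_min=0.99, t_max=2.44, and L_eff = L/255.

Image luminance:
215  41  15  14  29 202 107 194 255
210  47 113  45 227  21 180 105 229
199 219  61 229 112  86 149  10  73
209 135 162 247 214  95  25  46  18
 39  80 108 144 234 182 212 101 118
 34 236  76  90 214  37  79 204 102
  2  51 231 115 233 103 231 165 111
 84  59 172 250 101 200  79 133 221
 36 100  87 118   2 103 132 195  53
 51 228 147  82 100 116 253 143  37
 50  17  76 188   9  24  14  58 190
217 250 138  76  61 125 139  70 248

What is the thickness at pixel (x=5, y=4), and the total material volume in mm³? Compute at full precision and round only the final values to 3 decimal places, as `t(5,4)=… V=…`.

span = t_max - t_min = 2.44 - 0.99 = 1.450
L(5,4) = 182, L_eff = 182/255 = 0.713725
t(5,4) = 2.44 - 1.450·0.713725 = 1.405
Σt over all 12·9 pixels = 159699/850 ≈ 187.8811765
V = pitch²·Σt = 1.86²·159699/850 = 649.994

t(5,4)=1.405 V=649.994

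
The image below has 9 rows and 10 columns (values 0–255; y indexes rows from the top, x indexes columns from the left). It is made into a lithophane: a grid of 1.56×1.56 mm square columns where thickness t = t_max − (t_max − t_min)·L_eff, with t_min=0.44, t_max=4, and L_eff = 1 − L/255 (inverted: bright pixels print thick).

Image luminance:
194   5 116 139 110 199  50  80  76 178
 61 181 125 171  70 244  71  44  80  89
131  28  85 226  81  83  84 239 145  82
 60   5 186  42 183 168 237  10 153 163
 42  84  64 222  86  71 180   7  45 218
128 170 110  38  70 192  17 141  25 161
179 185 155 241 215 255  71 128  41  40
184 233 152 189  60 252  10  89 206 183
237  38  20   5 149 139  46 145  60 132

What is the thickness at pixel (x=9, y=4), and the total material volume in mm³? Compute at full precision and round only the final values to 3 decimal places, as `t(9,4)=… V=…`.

t(9,4)=3.483 V=462.757

span = t_max - t_min = 4 - 0.44 = 3.560
L(9,4) = 218, L_eff = 1 - 218/255 = 0.145098 (inverted)
t(9,4) = 4 - 3.560·0.145098 = 3.483
Σt over all 9·10 pixels = 1212226/6375 ≈ 190.1530980
V = pitch²·Σt = 1.56²·1212226/6375 = 462.757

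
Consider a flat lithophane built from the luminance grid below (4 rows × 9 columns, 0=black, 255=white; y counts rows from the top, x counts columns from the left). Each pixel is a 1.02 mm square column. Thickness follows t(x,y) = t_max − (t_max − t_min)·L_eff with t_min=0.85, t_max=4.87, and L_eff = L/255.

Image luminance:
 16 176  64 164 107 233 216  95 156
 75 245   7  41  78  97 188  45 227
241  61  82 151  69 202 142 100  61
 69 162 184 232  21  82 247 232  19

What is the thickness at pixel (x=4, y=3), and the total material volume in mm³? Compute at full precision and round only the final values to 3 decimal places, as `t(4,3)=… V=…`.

span = t_max - t_min = 4.87 - 0.85 = 4.020
L(4,3) = 21, L_eff = 21/255 = 0.082353
t(4,3) = 4.87 - 4.020·0.082353 = 4.539
Σt over all 4·9 pixels = 437781/4250 ≈ 103.0072941
V = pitch²·Σt = 1.02²·437781/4250 = 107.169

t(4,3)=4.539 V=107.169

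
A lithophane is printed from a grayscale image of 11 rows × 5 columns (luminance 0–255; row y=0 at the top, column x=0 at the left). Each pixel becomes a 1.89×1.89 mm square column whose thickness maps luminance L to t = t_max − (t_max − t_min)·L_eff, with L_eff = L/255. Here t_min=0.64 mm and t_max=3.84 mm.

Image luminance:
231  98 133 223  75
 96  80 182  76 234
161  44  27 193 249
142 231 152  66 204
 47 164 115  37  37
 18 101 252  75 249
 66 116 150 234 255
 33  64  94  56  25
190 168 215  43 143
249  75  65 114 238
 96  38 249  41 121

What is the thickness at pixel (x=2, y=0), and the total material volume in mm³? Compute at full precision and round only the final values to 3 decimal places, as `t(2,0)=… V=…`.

t(2,0)=2.171 V=434.816

span = t_max - t_min = 3.84 - 0.64 = 3.200
L(2,0) = 133, L_eff = 133/255 = 0.521569
t(2,0) = 3.84 - 3.200·0.521569 = 2.171
Σt over all 11·5 pixels = 6208/51 ≈ 121.7254902
V = pitch²·Σt = 1.89²·6208/51 = 434.816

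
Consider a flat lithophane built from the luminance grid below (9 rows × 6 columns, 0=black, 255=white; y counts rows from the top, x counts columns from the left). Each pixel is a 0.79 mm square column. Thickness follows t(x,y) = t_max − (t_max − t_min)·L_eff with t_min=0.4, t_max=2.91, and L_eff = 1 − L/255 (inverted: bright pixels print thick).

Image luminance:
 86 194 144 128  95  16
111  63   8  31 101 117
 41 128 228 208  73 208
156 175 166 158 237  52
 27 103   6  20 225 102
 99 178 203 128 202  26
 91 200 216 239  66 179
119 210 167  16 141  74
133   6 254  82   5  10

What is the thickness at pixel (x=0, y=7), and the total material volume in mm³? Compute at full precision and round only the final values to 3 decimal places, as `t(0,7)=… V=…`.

t(0,7)=1.571 V=53.110

span = t_max - t_min = 2.91 - 0.4 = 2.510
L(0,7) = 119, L_eff = 1 - 119/255 = 0.533333 (inverted)
t(0,7) = 2.91 - 2.510·0.533333 = 1.571
Σt over all 9·6 pixels = 2170001/25500 ≈ 85.0980784
V = pitch²·Σt = 0.79²·2170001/25500 = 53.110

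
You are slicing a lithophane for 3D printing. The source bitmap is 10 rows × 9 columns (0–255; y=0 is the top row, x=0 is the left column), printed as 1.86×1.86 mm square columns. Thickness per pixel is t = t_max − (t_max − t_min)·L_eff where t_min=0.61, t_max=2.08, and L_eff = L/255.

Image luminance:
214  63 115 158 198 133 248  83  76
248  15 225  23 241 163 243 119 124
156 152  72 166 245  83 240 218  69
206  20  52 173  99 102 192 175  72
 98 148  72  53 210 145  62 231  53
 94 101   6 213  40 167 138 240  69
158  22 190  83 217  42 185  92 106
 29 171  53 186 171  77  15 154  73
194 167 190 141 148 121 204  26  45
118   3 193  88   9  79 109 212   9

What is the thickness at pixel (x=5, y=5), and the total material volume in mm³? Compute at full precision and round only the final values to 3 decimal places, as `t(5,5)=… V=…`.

span = t_max - t_min = 2.08 - 0.61 = 1.470
L(5,5) = 167, L_eff = 167/255 = 0.654902
t(5,5) = 2.08 - 1.470·0.654902 = 1.117
Σt over all 10·9 pixels = 1032551/8500 ≈ 121.4765882
V = pitch²·Σt = 1.86²·1032551/8500 = 420.260

t(5,5)=1.117 V=420.260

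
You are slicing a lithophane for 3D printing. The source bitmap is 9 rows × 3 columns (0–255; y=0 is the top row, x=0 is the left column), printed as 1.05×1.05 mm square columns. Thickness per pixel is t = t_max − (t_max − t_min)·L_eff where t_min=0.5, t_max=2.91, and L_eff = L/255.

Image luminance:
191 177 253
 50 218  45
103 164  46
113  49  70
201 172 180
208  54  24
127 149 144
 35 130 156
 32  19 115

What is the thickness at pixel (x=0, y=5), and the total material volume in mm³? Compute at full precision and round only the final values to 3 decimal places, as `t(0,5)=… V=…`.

span = t_max - t_min = 2.91 - 0.5 = 2.410
L(0,5) = 208, L_eff = 208/255 = 0.815686
t(0,5) = 2.91 - 2.410·0.815686 = 0.944
Σt over all 9·3 pixels = 40877/850 ≈ 48.0905882
V = pitch²·Σt = 1.05²·40877/850 = 53.020

t(0,5)=0.944 V=53.020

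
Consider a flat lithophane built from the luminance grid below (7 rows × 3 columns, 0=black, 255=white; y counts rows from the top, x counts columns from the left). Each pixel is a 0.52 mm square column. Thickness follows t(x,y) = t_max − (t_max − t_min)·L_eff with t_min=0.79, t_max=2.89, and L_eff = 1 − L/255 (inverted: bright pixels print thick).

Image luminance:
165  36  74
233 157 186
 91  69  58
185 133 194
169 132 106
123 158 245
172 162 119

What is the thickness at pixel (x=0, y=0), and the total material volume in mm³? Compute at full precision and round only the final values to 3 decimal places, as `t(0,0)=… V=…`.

span = t_max - t_min = 2.89 - 0.79 = 2.100
L(0,0) = 165, L_eff = 1 - 165/255 = 0.352941 (inverted)
t(0,0) = 2.89 - 2.100·0.352941 = 2.149
Σt over all 7·3 pixels = 69741/1700 ≈ 41.0241176
V = pitch²·Σt = 0.52²·69741/1700 = 11.093

t(0,0)=2.149 V=11.093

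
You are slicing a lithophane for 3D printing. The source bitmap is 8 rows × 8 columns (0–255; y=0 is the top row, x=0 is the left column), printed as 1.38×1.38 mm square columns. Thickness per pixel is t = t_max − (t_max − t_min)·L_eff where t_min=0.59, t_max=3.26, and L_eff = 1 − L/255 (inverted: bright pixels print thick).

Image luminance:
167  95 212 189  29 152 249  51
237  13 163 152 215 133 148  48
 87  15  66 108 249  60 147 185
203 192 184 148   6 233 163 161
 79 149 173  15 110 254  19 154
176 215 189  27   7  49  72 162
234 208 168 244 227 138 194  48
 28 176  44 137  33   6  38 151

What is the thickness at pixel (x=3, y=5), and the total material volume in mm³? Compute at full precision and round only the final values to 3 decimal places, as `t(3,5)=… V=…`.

t(3,5)=0.873 V=239.089

span = t_max - t_min = 3.26 - 0.59 = 2.670
L(3,5) = 27, L_eff = 1 - 27/255 = 0.894118 (inverted)
t(3,5) = 3.26 - 2.670·0.894118 = 0.873
Σt over all 8·8 pixels = 266784/2125 ≈ 125.5454118
V = pitch²·Σt = 1.38²·266784/2125 = 239.089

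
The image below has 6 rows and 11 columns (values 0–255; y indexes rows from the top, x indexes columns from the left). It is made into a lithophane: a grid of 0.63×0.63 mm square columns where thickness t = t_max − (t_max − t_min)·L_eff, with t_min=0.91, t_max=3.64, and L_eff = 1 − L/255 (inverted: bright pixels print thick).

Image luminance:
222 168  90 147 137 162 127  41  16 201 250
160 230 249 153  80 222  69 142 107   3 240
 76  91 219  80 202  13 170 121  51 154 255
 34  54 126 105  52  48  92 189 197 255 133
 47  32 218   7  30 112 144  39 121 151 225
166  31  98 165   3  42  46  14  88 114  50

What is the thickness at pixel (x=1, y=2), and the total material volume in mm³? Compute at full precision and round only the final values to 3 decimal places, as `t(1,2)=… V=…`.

span = t_max - t_min = 3.64 - 0.91 = 2.730
L(1,2) = 91, L_eff = 1 - 91/255 = 0.643137 (inverted)
t(1,2) = 3.64 - 2.730·0.643137 = 1.884
Σt over all 6·11 pixels = 613613/4250 ≈ 144.3795294
V = pitch²·Σt = 0.63²·613613/4250 = 57.304

t(1,2)=1.884 V=57.304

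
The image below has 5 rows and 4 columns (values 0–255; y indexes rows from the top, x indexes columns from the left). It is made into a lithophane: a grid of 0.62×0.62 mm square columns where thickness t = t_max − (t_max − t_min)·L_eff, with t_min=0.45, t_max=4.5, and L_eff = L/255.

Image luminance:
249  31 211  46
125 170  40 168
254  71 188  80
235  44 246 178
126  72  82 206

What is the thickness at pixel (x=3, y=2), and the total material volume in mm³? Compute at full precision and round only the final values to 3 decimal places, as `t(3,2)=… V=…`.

t(3,2)=3.229 V=17.367

span = t_max - t_min = 4.5 - 0.45 = 4.050
L(3,2) = 80, L_eff = 80/255 = 0.313725
t(3,2) = 4.5 - 4.050·0.313725 = 3.229
Σt over all 5·4 pixels = 45.18
V = pitch²·Σt = 0.62²·45.18 = 17.367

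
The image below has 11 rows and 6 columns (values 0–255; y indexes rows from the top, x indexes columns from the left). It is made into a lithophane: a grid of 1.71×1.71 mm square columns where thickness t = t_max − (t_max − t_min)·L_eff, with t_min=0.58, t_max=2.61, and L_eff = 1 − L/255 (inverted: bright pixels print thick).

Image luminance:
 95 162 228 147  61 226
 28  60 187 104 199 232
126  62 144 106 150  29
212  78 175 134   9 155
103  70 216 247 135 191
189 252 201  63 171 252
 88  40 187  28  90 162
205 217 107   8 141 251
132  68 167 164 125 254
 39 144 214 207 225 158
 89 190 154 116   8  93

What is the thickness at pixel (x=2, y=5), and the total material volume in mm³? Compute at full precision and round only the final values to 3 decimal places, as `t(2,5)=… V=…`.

span = t_max - t_min = 2.61 - 0.58 = 2.030
L(2,5) = 201, L_eff = 1 - 201/255 = 0.211765 (inverted)
t(2,5) = 2.61 - 2.030·0.211765 = 2.180
Σt over all 11·6 pixels = 19053/170 ≈ 112.0764706
V = pitch²·Σt = 1.71²·19053/170 = 327.723

t(2,5)=2.180 V=327.723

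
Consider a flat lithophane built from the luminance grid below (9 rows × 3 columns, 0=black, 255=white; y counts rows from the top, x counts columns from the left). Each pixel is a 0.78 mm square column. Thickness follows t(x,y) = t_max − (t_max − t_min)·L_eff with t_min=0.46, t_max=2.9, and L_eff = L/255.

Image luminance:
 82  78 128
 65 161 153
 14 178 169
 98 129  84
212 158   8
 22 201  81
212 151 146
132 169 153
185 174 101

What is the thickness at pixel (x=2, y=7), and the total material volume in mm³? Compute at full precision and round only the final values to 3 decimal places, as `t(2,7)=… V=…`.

t(2,7)=1.436 V=27.588

span = t_max - t_min = 2.9 - 0.46 = 2.440
L(2,7) = 153, L_eff = 153/255 = 0.600000
t(2,7) = 2.9 - 2.440·0.600000 = 1.436
Σt over all 9·3 pixels = 192719/4250 ≈ 45.3456471
V = pitch²·Σt = 0.78²·192719/4250 = 27.588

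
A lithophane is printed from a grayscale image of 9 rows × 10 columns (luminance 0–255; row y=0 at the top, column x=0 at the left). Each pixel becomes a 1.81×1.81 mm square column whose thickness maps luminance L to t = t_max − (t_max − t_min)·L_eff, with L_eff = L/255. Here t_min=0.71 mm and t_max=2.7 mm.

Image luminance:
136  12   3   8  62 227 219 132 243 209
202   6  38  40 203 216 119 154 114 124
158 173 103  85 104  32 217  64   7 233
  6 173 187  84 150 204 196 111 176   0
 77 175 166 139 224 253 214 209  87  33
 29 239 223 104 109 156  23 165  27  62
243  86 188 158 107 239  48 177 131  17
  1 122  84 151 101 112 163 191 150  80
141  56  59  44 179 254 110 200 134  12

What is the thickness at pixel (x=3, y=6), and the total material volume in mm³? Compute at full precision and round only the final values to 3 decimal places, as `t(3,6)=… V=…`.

t(3,6)=1.467 V=505.095

span = t_max - t_min = 2.7 - 0.71 = 1.990
L(3,6) = 158, L_eff = 158/255 = 0.619608
t(3,6) = 2.7 - 1.990·0.619608 = 1.467
Σt over all 9·10 pixels = 655247/4250 ≈ 154.1757647
V = pitch²·Σt = 1.81²·655247/4250 = 505.095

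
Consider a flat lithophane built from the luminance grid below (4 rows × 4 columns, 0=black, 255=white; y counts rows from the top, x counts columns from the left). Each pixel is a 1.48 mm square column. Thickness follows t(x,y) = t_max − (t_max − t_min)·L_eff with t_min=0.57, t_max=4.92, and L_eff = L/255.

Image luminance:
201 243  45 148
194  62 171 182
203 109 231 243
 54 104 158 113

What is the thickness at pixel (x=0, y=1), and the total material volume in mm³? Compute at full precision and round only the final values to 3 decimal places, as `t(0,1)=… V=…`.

span = t_max - t_min = 4.92 - 0.57 = 4.350
L(0,1) = 194, L_eff = 194/255 = 0.760784
t(0,1) = 4.92 - 4.350·0.760784 = 1.611
Σt over all 4·4 pixels = 12491/340 ≈ 36.7382353
V = pitch²·Σt = 1.48²·12491/340 = 80.471

t(0,1)=1.611 V=80.471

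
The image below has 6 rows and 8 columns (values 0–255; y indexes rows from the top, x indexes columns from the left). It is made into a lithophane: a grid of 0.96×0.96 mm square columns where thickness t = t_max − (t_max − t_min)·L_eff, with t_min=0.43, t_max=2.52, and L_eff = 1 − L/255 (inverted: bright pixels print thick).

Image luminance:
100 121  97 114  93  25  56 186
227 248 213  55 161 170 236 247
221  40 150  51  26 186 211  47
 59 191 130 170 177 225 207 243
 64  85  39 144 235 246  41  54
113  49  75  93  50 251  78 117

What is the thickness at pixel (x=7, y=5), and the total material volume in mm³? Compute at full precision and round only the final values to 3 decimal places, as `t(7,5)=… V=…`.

span = t_max - t_min = 2.52 - 0.43 = 2.090
L(7,5) = 117, L_eff = 1 - 117/255 = 0.541176 (inverted)
t(7,5) = 2.52 - 2.090·0.541176 = 1.389
Σt over all 6·8 pixels = 622491/8500 ≈ 73.2342353
V = pitch²·Σt = 0.96²·622491/8500 = 67.493

t(7,5)=1.389 V=67.493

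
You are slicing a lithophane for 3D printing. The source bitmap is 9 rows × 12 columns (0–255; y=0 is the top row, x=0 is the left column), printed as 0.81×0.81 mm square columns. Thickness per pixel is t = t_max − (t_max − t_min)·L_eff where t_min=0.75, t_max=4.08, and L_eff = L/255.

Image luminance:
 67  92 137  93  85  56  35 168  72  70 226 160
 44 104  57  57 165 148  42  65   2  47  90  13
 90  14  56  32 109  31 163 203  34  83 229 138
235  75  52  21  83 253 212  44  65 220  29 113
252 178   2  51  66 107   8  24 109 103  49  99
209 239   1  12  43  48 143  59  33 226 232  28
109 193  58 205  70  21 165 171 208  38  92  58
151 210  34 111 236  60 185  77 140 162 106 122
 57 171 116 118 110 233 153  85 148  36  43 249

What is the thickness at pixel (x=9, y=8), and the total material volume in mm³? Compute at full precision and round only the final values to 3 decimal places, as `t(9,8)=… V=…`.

t(9,8)=3.610 V=190.565

span = t_max - t_min = 4.08 - 0.75 = 3.330
L(9,8) = 36, L_eff = 36/255 = 0.141176
t(9,8) = 4.08 - 3.330·0.141176 = 3.610
Σt over all 9·12 pixels = 2468829/8500 ≈ 290.4504706
V = pitch²·Σt = 0.81²·2468829/8500 = 190.565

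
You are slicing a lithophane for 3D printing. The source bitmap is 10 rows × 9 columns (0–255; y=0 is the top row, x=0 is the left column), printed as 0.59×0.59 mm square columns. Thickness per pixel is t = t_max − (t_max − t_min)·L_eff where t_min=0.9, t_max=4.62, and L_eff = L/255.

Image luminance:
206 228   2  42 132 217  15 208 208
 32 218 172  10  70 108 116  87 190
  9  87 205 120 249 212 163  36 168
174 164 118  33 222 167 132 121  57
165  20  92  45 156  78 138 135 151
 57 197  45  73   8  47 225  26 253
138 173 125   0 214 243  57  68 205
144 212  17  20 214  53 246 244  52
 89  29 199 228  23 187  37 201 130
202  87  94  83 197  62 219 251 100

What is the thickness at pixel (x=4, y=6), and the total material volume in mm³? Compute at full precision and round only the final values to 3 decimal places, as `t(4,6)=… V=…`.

t(4,6)=1.498 V=86.585

span = t_max - t_min = 4.62 - 0.9 = 3.720
L(4,6) = 214, L_eff = 214/255 = 0.839216
t(4,6) = 4.62 - 3.720·0.839216 = 1.498
Σt over all 10·9 pixels = 528563/2125 ≈ 248.7355294
V = pitch²·Σt = 0.59²·528563/2125 = 86.585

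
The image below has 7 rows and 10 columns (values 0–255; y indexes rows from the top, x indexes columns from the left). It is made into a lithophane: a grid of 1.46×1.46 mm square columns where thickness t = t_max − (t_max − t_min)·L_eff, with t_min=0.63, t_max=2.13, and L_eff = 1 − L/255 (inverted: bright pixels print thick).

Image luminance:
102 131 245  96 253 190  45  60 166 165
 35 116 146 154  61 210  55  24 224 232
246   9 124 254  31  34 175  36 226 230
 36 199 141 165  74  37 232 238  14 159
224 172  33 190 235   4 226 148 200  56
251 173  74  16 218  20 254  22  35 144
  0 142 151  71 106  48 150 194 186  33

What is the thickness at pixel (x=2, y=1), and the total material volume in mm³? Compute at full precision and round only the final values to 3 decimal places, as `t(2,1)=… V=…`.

span = t_max - t_min = 2.13 - 0.63 = 1.500
L(2,1) = 146, L_eff = 1 - 146/255 = 0.427451 (inverted)
t(2,1) = 2.13 - 1.500·0.427451 = 1.489
Σt over all 7·10 pixels = 97.9
V = pitch²·Σt = 1.46²·97.9 = 208.684

t(2,1)=1.489 V=208.684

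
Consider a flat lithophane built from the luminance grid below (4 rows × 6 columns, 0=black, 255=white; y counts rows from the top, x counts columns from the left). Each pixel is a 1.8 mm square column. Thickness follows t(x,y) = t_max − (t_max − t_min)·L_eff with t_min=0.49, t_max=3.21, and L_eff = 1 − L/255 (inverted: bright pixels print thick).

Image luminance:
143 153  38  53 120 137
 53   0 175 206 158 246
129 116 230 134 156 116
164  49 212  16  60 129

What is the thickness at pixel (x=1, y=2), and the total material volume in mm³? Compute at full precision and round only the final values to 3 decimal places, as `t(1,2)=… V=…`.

t(1,2)=1.727 V=141.540

span = t_max - t_min = 3.21 - 0.49 = 2.720
L(1,2) = 116, L_eff = 1 - 116/255 = 0.545098 (inverted)
t(1,2) = 3.21 - 2.720·0.545098 = 1.727
Σt over all 4·6 pixels = 16382/375 ≈ 43.6853333
V = pitch²·Σt = 1.8²·16382/375 = 141.540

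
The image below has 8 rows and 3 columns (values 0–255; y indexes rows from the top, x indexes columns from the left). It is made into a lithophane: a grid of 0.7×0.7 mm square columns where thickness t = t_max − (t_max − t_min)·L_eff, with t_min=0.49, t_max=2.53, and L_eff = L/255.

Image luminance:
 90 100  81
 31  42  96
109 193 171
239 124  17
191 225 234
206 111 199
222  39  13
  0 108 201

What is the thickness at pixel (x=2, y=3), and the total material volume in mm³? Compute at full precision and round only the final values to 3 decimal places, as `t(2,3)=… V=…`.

span = t_max - t_min = 2.53 - 0.49 = 2.040
L(2,3) = 17, L_eff = 17/255 = 0.066667
t(2,3) = 2.53 - 2.040·0.066667 = 2.394
Σt over all 8·3 pixels = 36.384
V = pitch²·Σt = 0.7²·36.384 = 17.828

t(2,3)=2.394 V=17.828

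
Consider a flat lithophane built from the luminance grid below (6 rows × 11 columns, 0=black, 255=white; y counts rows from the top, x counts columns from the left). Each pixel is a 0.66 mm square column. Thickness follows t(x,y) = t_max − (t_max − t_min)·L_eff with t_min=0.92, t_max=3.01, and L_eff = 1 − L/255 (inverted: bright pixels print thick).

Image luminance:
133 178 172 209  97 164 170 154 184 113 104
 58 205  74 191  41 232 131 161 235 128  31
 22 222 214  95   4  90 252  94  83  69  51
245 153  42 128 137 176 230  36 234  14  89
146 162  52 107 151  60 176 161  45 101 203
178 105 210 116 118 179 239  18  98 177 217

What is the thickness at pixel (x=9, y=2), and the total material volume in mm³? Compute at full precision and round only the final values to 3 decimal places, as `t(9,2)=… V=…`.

span = t_max - t_min = 3.01 - 0.92 = 2.090
L(9,2) = 69, L_eff = 1 - 69/255 = 0.729412 (inverted)
t(9,2) = 3.01 - 2.090·0.729412 = 1.486
Σt over all 6·11 pixels = 850234/6375 ≈ 133.3700392
V = pitch²·Σt = 0.66²·850234/6375 = 58.096

t(9,2)=1.486 V=58.096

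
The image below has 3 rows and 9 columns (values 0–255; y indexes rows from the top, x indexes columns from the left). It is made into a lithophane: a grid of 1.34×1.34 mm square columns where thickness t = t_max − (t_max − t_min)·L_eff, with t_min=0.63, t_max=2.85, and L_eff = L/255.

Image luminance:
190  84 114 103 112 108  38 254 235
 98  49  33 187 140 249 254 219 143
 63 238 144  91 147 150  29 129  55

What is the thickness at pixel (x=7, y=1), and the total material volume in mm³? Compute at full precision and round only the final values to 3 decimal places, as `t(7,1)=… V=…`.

span = t_max - t_min = 2.85 - 0.63 = 2.220
L(7,1) = 219, L_eff = 219/255 = 0.858824
t(7,1) = 2.85 - 2.220·0.858824 = 0.943
Σt over all 3·9 pixels = 383531/8500 ≈ 45.1212941
V = pitch²·Σt = 1.34²·383531/8500 = 81.020

t(7,1)=0.943 V=81.020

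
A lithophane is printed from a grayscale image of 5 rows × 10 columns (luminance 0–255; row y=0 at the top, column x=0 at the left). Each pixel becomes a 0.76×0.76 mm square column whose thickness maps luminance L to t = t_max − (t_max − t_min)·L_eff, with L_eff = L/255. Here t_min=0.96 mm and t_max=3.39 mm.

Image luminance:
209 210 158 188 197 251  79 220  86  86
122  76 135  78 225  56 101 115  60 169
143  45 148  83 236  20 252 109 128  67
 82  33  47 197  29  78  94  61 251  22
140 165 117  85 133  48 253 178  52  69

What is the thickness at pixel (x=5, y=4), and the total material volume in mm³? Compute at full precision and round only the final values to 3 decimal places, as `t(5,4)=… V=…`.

t(5,4)=2.933 V=63.854

span = t_max - t_min = 3.39 - 0.96 = 2.430
L(5,4) = 48, L_eff = 48/255 = 0.188235
t(5,4) = 3.39 - 2.430·0.188235 = 2.933
Σt over all 5·10 pixels = 234921/2125 ≈ 110.5510588
V = pitch²·Σt = 0.76²·234921/2125 = 63.854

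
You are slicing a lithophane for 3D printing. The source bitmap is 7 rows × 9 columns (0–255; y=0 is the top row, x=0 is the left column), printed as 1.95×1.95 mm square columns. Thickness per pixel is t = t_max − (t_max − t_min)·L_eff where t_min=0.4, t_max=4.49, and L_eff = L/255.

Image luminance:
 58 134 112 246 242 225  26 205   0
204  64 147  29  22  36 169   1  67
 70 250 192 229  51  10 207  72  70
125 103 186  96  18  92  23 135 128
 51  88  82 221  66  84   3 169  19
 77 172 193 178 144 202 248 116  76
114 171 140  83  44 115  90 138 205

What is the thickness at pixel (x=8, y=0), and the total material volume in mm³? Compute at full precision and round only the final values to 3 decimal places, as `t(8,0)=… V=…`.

t(8,0)=4.490 V=628.380

span = t_max - t_min = 4.49 - 0.4 = 4.090
L(8,0) = 0, L_eff = 0/255 = 0.000000
t(8,0) = 4.49 - 4.090·0.000000 = 4.490
Σt over all 7·9 pixels = 1053497/6375 ≈ 165.2544314
V = pitch²·Σt = 1.95²·1053497/6375 = 628.380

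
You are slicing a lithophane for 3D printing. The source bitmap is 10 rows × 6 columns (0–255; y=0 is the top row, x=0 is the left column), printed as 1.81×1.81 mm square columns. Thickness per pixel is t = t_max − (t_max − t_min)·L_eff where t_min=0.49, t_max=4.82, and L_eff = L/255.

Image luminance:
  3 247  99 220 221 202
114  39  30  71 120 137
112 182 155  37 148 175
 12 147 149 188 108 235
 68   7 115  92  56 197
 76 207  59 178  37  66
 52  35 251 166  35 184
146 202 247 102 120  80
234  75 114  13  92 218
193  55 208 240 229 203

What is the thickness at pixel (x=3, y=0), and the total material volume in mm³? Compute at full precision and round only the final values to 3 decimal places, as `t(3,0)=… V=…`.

t(3,0)=1.084 V=513.371

span = t_max - t_min = 4.82 - 0.49 = 4.330
L(3,0) = 220, L_eff = 220/255 = 0.862745
t(3,0) = 4.82 - 4.330·0.862745 = 1.084
Σt over all 10·6 pixels = 156.702
V = pitch²·Σt = 1.81²·156.702 = 513.371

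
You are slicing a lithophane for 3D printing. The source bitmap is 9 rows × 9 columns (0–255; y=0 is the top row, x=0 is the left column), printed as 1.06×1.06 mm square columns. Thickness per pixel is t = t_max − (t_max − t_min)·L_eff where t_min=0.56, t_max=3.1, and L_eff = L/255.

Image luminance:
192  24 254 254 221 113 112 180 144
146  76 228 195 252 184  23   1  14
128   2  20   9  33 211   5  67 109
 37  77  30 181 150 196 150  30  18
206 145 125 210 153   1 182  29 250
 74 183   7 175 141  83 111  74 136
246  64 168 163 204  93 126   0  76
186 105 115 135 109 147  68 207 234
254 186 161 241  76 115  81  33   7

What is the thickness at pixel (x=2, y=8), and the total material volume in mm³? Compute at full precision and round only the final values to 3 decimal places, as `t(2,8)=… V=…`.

t(2,8)=1.496 V=170.765

span = t_max - t_min = 3.1 - 0.56 = 2.540
L(2,8) = 161, L_eff = 161/255 = 0.631373
t(2,8) = 3.1 - 2.540·0.631373 = 1.496
Σt over all 9·9 pixels = 322958/2125 ≈ 151.9802353
V = pitch²·Σt = 1.06²·322958/2125 = 170.765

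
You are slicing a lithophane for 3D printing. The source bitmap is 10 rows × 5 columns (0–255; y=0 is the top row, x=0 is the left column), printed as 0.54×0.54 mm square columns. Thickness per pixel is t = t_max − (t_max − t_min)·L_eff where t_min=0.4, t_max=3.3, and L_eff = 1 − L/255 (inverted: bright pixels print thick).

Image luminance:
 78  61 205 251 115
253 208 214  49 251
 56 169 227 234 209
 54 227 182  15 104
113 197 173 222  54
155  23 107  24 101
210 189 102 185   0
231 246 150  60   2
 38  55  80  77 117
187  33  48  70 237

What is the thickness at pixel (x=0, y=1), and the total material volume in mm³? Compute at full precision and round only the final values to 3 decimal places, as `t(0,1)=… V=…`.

t(0,1)=3.277 V=27.878

span = t_max - t_min = 3.3 - 0.4 = 2.900
L(0,1) = 253, L_eff = 1 - 253/255 = 0.007843 (inverted)
t(0,1) = 3.3 - 2.900·0.007843 = 3.277
Σt over all 10·5 pixels = 40632/425 ≈ 95.6047059
V = pitch²·Σt = 0.54²·40632/425 = 27.878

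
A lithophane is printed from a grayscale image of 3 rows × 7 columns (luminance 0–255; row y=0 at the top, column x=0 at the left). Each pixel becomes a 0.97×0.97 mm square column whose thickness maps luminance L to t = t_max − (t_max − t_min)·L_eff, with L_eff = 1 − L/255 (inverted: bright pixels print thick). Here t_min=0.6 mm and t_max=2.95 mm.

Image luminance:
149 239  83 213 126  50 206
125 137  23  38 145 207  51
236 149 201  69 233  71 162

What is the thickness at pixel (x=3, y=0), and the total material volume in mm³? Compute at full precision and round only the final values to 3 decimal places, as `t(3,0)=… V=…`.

span = t_max - t_min = 2.95 - 0.6 = 2.350
L(3,0) = 213, L_eff = 1 - 213/255 = 0.164706 (inverted)
t(3,0) = 2.95 - 2.350·0.164706 = 2.563
Σt over all 3·7 pixels = 67057/1700 ≈ 39.4452941
V = pitch²·Σt = 0.97²·67057/1700 = 37.114

t(3,0)=2.563 V=37.114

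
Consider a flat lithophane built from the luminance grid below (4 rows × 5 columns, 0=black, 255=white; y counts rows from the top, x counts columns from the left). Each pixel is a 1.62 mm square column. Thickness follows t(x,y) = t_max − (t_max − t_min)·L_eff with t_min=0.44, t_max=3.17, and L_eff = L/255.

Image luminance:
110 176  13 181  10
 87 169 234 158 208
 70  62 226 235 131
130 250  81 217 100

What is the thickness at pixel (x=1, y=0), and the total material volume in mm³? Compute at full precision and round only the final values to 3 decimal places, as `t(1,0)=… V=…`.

t(1,0)=1.286 V=86.368

span = t_max - t_min = 3.17 - 0.44 = 2.730
L(1,0) = 176, L_eff = 176/255 = 0.690196
t(1,0) = 3.17 - 2.730·0.690196 = 1.286
Σt over all 4·5 pixels = 69933/2125 ≈ 32.9096471
V = pitch²·Σt = 1.62²·69933/2125 = 86.368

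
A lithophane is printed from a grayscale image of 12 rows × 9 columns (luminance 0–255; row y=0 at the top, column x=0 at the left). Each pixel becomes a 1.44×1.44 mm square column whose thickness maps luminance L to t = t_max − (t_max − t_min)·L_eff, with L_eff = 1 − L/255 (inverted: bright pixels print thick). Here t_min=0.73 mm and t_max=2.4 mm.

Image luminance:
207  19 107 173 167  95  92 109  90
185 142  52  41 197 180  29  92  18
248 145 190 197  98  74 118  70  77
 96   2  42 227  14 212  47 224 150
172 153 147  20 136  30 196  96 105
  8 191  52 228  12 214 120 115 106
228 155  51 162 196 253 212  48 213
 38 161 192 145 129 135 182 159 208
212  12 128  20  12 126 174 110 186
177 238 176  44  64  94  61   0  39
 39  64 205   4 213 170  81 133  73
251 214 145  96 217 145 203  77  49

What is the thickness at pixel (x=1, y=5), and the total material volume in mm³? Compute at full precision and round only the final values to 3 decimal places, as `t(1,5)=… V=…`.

span = t_max - t_min = 2.4 - 0.73 = 1.670
L(1,5) = 191, L_eff = 1 - 191/255 = 0.250980 (inverted)
t(1,5) = 2.4 - 1.670·0.250980 = 1.981
Σt over all 12·9 pixels = 709317/4250 ≈ 166.8981176
V = pitch²·Σt = 1.44²·709317/4250 = 346.080

t(1,5)=1.981 V=346.080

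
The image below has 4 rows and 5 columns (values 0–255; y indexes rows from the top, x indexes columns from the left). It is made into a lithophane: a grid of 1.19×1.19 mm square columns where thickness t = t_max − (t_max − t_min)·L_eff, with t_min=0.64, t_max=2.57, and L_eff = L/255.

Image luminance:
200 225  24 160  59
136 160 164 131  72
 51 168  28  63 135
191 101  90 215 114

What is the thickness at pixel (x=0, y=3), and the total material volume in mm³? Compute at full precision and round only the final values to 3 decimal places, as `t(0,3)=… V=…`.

t(0,3)=1.124 V=46.132

span = t_max - t_min = 2.57 - 0.64 = 1.930
L(0,3) = 191, L_eff = 191/255 = 0.749020
t(0,3) = 2.57 - 1.930·0.749020 = 1.124
Σt over all 4·5 pixels = 276903/8500 ≈ 32.5768235
V = pitch²·Σt = 1.19²·276903/8500 = 46.132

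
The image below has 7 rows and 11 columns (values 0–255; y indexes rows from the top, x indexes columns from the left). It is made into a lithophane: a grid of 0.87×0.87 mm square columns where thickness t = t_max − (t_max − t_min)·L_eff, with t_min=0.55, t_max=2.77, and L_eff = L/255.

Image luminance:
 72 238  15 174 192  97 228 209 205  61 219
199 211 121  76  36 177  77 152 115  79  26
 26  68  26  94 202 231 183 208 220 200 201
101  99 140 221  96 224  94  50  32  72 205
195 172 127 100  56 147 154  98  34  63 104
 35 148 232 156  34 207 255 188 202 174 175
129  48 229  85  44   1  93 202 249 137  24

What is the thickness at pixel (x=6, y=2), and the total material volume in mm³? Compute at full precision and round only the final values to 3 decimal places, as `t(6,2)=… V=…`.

t(6,2)=1.177 V=93.772

span = t_max - t_min = 2.77 - 0.55 = 2.220
L(6,2) = 183, L_eff = 183/255 = 0.717647
t(6,2) = 2.77 - 2.220·0.717647 = 1.177
Σt over all 7·11 pixels = 1053059/8500 ≈ 123.8892941
V = pitch²·Σt = 0.87²·1053059/8500 = 93.772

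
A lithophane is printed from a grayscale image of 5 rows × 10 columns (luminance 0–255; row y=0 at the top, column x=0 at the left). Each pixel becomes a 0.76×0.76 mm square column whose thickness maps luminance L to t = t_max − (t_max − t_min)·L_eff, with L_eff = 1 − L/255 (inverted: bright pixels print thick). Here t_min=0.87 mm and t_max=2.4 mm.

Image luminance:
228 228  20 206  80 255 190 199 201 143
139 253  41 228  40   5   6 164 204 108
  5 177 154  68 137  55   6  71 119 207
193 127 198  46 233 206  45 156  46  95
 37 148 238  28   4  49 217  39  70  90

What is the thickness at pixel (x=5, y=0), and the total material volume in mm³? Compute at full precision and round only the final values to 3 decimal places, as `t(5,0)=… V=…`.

span = t_max - t_min = 2.4 - 0.87 = 1.530
L(5,0) = 255, L_eff = 1 - 255/255 = 0.000000 (inverted)
t(5,0) = 2.4 - 1.530·0.000000 = 2.400
Σt over all 5·10 pixels = 80.712
V = pitch²·Σt = 0.76²·80.712 = 46.619

t(5,0)=2.400 V=46.619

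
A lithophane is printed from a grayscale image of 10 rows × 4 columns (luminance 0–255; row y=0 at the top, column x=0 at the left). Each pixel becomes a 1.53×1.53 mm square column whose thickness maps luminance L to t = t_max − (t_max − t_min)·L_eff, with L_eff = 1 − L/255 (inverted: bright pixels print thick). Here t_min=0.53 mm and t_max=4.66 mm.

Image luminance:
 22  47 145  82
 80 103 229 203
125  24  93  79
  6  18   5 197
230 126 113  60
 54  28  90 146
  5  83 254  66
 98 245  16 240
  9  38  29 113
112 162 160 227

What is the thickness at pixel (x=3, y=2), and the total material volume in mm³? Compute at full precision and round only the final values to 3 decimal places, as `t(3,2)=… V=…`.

t(3,2)=1.809 V=207.423

span = t_max - t_min = 4.66 - 0.53 = 4.130
L(3,2) = 79, L_eff = 1 - 79/255 = 0.690196 (inverted)
t(3,2) = 4.66 - 4.130·0.690196 = 1.809
Σt over all 10·4 pixels = 1129753/12750 ≈ 88.6080784
V = pitch²·Σt = 1.53²·1129753/12750 = 207.423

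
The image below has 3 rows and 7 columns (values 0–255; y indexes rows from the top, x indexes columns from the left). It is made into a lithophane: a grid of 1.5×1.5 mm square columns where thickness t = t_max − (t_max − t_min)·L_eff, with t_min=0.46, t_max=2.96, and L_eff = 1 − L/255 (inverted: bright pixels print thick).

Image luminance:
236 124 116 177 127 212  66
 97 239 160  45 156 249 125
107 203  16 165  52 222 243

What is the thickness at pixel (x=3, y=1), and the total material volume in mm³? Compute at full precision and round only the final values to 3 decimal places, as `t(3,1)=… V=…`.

span = t_max - t_min = 2.96 - 0.46 = 2.500
L(3,1) = 45, L_eff = 1 - 45/255 = 0.823529 (inverted)
t(3,1) = 2.96 - 2.500·0.823529 = 0.901
Σt over all 3·7 pixels = 51529/1275 ≈ 40.4149020
V = pitch²·Σt = 1.5²·51529/1275 = 90.934

t(3,1)=0.901 V=90.934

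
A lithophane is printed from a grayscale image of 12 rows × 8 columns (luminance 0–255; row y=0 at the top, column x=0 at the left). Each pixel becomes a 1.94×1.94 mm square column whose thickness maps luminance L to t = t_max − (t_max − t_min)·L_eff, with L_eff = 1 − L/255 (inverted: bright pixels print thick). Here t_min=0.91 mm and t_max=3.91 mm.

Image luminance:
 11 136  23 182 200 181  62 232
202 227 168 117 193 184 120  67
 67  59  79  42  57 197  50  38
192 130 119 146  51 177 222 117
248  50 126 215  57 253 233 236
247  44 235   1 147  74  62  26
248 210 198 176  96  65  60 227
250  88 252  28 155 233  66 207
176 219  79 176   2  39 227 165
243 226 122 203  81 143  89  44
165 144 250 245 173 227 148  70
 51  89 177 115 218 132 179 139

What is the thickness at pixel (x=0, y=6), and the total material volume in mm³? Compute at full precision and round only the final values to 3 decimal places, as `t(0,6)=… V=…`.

span = t_max - t_min = 3.91 - 0.91 = 3.000
L(0,6) = 248, L_eff = 1 - 248/255 = 0.027451 (inverted)
t(0,6) = 3.91 - 3.000·0.027451 = 3.828
Σt over all 12·8 pixels = 247.56
V = pitch²·Σt = 1.94²·247.56 = 931.717

t(0,6)=3.828 V=931.717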